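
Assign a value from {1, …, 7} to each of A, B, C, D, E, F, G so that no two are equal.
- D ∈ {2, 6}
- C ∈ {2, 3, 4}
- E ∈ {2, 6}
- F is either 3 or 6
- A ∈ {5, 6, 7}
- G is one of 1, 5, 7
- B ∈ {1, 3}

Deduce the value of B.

The 7 variables draw from only 7 values {1, 2, 3, 4, 5, 6, 7}, so each is used; only C can be 4, hence C = 4.
D and E between them cover only {2, 6} — a naked pair. Remove those values from A, F.
That leaves F = 3. So B can't be 3.
So B = 1.

1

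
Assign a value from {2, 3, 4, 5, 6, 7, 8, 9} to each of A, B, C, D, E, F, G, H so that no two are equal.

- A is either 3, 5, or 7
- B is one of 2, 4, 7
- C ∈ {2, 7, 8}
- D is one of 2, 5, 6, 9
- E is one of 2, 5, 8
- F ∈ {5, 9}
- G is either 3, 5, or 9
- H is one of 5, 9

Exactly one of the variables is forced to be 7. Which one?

The 8 variables together cover exactly {2, 3, 4, 5, 6, 7, 8, 9} — 8 values for 8 variables — and 4 appears only in B's list, so B = 4.
Among the 7 still-open variables, 6 fits only D (and all 7 values in {2, 3, 5, 6, 7, 8, 9} must be used), so D = 6.
The 2 variables F and H are confined to {5, 9}, which locks those values in; drop them from A, E, G.
G has just one choice, so G = 3. Remove 3 from A.
So 7 goes to A.

A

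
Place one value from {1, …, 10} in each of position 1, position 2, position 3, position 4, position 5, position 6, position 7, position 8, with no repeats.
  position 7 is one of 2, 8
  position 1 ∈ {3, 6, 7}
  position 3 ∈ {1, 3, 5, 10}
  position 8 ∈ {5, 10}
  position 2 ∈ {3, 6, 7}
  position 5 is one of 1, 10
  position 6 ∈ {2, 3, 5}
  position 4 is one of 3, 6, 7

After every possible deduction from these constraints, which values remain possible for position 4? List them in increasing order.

3, 6, 7

Among the 8 variables, 8 fits only position 7 (and all 8 values in {1, 2, 3, 5, 6, 7, 8, 10} must be used), so position 7 = 8.
The 7 still-open variables draw from only 7 values {1, 2, 3, 5, 6, 7, 10}, so each is used; only position 6 can be 2, hence position 6 = 2.
position 1, position 2, position 4 between them cover only {3, 6, 7} — a naked triple. Remove those values from position 3.
No further eliminations apply; position 4 can still be any of 3, 6, 7.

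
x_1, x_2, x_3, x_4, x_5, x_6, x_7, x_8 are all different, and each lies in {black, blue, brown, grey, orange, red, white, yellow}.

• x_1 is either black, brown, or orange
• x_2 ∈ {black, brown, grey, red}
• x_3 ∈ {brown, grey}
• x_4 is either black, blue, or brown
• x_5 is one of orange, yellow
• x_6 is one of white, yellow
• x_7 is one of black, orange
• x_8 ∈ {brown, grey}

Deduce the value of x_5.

yellow

The 8 variables together cover exactly {black, blue, brown, grey, orange, red, white, yellow} — 8 values for 8 variables — and blue appears only in x_4's list, so x_4 = blue.
Among the 7 still-open variables, red fits only x_2 (and all 7 values in {black, brown, grey, orange, red, white, yellow} must be used), so x_2 = red.
Among the 6 still-open variables, white fits only x_6 (and all 6 values in {black, brown, grey, orange, white, yellow} must be used), so x_6 = white.
The 5 still-open variables draw from only 5 values {black, brown, grey, orange, yellow}, so each is used; only x_5 can be yellow, hence x_5 = yellow.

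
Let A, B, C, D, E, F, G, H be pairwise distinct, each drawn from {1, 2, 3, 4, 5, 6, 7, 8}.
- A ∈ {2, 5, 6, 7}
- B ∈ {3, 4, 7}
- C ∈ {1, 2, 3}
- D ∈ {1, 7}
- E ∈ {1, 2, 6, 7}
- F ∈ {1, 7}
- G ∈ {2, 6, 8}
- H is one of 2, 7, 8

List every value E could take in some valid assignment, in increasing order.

2, 6

The 8 variables draw from only 8 values {1, 2, 3, 4, 5, 6, 7, 8}, so each is used; only B can be 4, hence B = 4.
The 7 still-open variables draw from only 7 values {1, 2, 3, 5, 6, 7, 8}, so each is used; only C can be 3, hence C = 3.
The 6 still-open variables together cover exactly {1, 2, 5, 6, 7, 8} — 6 values for 6 variables — and 5 appears only in A's list, so A = 5.
D and F share exactly the 2 values {1, 7}; by pigeonhole those values go to them, so strike 1, 7 from E, H.
No further eliminations apply; E can still be any of 2, 6.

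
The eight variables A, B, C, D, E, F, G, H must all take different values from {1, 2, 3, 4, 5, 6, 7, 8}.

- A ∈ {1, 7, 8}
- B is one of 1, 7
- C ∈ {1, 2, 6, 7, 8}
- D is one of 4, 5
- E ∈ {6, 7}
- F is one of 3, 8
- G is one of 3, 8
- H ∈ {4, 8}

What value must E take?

The 8 variables draw from only 8 values {1, 2, 3, 4, 5, 6, 7, 8}, so each is used; only C can be 2, hence C = 2.
The 7 still-open variables draw from only 7 values {1, 3, 4, 5, 6, 7, 8}, so each is used; only D can be 5, hence D = 5.
The 6 still-open variables draw from only 6 values {1, 3, 4, 6, 7, 8}, so each is used; only H can be 4, hence H = 4.
The 5 still-open variables together cover exactly {1, 3, 6, 7, 8} — 5 values for 5 variables — and 6 appears only in E's list, so E = 6.

6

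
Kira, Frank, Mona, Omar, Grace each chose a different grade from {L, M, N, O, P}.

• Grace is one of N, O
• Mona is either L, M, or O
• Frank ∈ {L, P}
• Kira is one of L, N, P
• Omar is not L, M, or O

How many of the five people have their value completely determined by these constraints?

Among the 5 variables, M fits only Mona (and all 5 values in {L, M, N, O, P} must be used), so Mona = M.
The 4 still-open variables together cover exactly {L, N, O, P} — 4 values for 4 variables — and O appears only in Grace's list, so Grace = O.
Determined: Mona=M, Grace=O. The other people each still have more than one consistent value. That makes 2.

2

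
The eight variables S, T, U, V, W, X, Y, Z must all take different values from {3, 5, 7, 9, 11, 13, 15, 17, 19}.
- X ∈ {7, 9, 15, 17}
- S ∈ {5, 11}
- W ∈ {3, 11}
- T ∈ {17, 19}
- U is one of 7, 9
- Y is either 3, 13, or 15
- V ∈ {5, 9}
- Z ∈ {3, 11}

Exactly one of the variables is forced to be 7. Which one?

W and Z between them cover only {3, 11} — a naked pair. Remove those values from S, Y.
S has just one choice, so S = 5. Remove 5 from V.
V's domain is down to {9}, so V = 9. So U, X can't be 9.
So 7 goes to U.

U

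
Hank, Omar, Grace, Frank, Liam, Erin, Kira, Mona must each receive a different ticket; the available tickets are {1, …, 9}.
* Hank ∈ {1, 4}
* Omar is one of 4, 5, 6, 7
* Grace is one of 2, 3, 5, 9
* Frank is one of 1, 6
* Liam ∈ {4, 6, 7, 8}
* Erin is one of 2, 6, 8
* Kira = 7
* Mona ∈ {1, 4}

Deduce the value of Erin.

2

Kira must be 7 (only option left). So Omar, Liam can't be 7.
Hank and Mona between them cover only {1, 4} — a naked pair. Remove those values from Omar, Frank, Liam.
Frank has just one choice, so Frank = 6. So Omar, Liam, Erin can't be 6.
Liam's domain is down to {8}, so Liam = 8. Eliminate 8 elsewhere: Erin.
So Erin = 2.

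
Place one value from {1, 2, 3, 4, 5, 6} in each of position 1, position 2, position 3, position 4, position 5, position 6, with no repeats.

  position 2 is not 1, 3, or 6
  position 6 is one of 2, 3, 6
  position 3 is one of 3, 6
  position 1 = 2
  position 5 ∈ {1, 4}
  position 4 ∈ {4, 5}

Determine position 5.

1

position 1's domain is down to {2}, so position 1 = 2. Remove 2 from position 2, position 6.
Among the 5 still-open variables, 1 fits only position 5 (and all 5 values in {1, 3, 4, 5, 6} must be used), so position 5 = 1.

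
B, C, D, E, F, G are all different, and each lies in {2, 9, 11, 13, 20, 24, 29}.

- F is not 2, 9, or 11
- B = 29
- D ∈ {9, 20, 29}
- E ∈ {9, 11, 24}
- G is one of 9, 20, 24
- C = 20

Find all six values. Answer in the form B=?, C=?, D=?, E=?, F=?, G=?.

B=29, C=20, D=9, E=11, F=13, G=24

B's domain is down to {29}, so B = 29. Strike 29 from D, F.
C's domain is down to {20}, so C = 20. Eliminate 20 elsewhere: D, F, G.
D must be 9 (only option left). Strike 9 from E, G.
G's domain is down to {24}, so G = 24. Eliminate 24 elsewhere: E, F.
E's domain is down to {11}, so E = 11.
F must be 13 (only option left).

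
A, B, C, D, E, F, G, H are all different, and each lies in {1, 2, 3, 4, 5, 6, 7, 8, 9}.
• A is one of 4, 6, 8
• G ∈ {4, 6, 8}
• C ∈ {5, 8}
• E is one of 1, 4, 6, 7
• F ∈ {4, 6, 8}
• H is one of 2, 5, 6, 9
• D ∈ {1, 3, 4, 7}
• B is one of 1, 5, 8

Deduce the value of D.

3

A, F, G between them cover only {4, 6, 8} — a naked triple. Remove those values from B, C, D, E, H.
That leaves C = 5. So B, H can't be 5.
B's domain is down to {1}, so B = 1. So D, E can't be 1.
E's domain is down to {7}, so E = 7. Remove 7 from D.
So D = 3.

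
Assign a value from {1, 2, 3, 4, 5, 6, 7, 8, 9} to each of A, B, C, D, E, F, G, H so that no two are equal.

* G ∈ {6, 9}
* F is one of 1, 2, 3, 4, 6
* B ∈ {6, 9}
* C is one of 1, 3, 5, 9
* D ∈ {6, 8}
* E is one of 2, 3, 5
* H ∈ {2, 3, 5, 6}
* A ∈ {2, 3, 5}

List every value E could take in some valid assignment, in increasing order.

The 8 variables together cover exactly {1, 2, 3, 4, 5, 6, 8, 9} — 8 values for 8 variables — and 4 appears only in F's list, so F = 4.
The 7 still-open variables together cover exactly {1, 2, 3, 5, 6, 8, 9} — 7 values for 7 variables — and 1 appears only in C's list, so C = 1.
The 6 still-open variables together cover exactly {2, 3, 5, 6, 8, 9} — 6 values for 6 variables — and 8 appears only in D's list, so D = 8.
B and G share exactly the 2 values {6, 9}; by pigeonhole those values go to them, so strike 6, 9 from H.
No further eliminations apply; E can still be any of 2, 3, 5.

2, 3, 5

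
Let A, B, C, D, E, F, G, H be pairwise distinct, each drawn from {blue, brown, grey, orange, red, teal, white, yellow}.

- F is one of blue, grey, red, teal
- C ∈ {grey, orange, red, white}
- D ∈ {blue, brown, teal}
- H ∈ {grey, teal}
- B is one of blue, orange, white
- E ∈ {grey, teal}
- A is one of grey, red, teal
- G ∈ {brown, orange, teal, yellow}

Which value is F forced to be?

Among the 8 variables, yellow fits only G (and all 8 values in {blue, brown, grey, orange, red, teal, white, yellow} must be used), so G = yellow.
The 7 still-open variables together cover exactly {blue, brown, grey, orange, red, teal, white} — 7 values for 7 variables — and brown appears only in D's list, so D = brown.
The 2 variables E and H are confined to {grey, teal}, which locks those values in; drop them from A, C, F.
A has just one choice, so A = red. Eliminate red elsewhere: C, F.
So F = blue.

blue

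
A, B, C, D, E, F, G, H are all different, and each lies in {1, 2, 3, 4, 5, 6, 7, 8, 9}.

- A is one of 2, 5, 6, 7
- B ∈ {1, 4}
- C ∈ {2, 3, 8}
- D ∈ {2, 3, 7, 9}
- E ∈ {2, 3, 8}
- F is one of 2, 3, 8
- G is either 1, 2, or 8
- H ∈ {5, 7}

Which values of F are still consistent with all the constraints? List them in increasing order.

C, E, F share exactly the 3 values {2, 3, 8}; by pigeonhole those values go to them, so strike 2, 3, 8 from A, D, G.
G has just one choice, so G = 1. Strike 1 from B.
B has just one choice, so B = 4.
No further eliminations apply; F can still be any of 2, 3, 8.

2, 3, 8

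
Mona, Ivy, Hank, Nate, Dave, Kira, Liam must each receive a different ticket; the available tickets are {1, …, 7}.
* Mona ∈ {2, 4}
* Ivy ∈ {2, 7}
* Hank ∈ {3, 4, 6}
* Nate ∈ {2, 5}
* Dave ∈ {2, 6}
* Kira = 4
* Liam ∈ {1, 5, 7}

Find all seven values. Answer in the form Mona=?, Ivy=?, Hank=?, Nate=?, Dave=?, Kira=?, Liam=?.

Kira's domain is down to {4}, so Kira = 4. Strike 4 from Mona, Hank.
Mona has just one choice, so Mona = 2. Strike 2 from Ivy, Nate, Dave.
That leaves Ivy = 7. Remove 7 from Liam.
Nate's domain is down to {5}, so Nate = 5. Remove 5 from Liam.
That leaves Dave = 6. Strike 6 from Hank.
Liam's domain is down to {1}, so Liam = 1.
Hank must be 3 (only option left).

Mona=2, Ivy=7, Hank=3, Nate=5, Dave=6, Kira=4, Liam=1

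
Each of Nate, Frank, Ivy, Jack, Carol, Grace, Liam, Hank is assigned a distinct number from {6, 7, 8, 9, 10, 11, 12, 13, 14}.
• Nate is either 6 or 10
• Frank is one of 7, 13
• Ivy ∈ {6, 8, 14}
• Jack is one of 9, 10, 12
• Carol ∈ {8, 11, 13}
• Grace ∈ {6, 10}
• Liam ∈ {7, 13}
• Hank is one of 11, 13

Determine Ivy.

14

Nate and Grace share exactly the 2 values {6, 10}; by pigeonhole those values go to them, so strike 6, 10 from Ivy, Jack.
The 2 variables Frank and Liam are confined to {7, 13}, which locks those values in; drop them from Carol, Hank.
Hank must be 11 (only option left). Strike 11 from Carol.
Carol must be 8 (only option left). Strike 8 from Ivy.
So Ivy = 14.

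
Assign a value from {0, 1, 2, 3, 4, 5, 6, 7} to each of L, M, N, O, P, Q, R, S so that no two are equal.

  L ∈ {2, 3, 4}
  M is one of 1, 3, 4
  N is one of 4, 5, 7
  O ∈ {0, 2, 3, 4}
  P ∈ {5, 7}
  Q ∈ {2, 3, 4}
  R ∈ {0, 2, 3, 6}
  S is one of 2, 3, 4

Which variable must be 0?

Among the 8 variables, 1 fits only M (and all 8 values in {0, 1, 2, 3, 4, 5, 6, 7} must be used), so M = 1.
Among the 7 still-open variables, 6 fits only R (and all 7 values in {0, 2, 3, 4, 5, 6, 7} must be used), so R = 6.
Among the 6 still-open variables, 0 fits only O (and all 6 values in {0, 2, 3, 4, 5, 7} must be used), so O = 0.

O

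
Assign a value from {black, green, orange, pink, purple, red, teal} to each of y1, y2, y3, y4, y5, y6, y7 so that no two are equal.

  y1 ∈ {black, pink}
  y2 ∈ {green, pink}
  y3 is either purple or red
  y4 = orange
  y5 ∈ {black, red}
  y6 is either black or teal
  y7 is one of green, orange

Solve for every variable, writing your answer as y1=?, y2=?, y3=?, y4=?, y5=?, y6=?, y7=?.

y4's domain is down to {orange}, so y4 = orange. So y7 can't be orange.
y7 must be green (only option left). Strike green from y2.
y2 must be pink (only option left). Remove pink from y1.
y1's domain is down to {black}, so y1 = black. Eliminate black elsewhere: y5, y6.
y5 must be red (only option left). Eliminate red elsewhere: y3.
That leaves y6 = teal.
y3's domain is down to {purple}, so y3 = purple.

y1=black, y2=pink, y3=purple, y4=orange, y5=red, y6=teal, y7=green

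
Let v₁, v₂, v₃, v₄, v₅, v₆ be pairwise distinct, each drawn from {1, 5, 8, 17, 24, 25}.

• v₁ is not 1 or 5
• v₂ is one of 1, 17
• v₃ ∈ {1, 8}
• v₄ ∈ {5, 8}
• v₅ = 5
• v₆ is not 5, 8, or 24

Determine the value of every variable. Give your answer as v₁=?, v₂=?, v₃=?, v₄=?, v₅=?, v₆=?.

v₁=24, v₂=17, v₃=1, v₄=8, v₅=5, v₆=25

v₅ has just one choice, so v₅ = 5. Strike 5 from v₄.
That leaves v₄ = 8. Eliminate 8 elsewhere: v₁, v₃.
v₃ has just one choice, so v₃ = 1. Remove 1 from v₂, v₆.
v₂ must be 17 (only option left). So v₁, v₆ can't be 17.
v₆ has just one choice, so v₆ = 25. So v₁ can't be 25.
v₁'s domain is down to {24}, so v₁ = 24.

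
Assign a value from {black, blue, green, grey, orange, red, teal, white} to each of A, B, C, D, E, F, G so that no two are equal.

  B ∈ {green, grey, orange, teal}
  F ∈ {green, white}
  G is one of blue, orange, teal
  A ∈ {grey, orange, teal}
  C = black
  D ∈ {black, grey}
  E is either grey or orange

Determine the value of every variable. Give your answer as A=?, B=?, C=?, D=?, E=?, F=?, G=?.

A=teal, B=green, C=black, D=grey, E=orange, F=white, G=blue

C's domain is down to {black}, so C = black. So D can't be black.
D has just one choice, so D = grey. Eliminate grey elsewhere: A, B, E.
That leaves E = orange. Strike orange from A, B, G.
A's domain is down to {teal}, so A = teal. Remove teal from B, G.
B must be green (only option left). Remove green from F.
That leaves F = white.
G's domain is down to {blue}, so G = blue.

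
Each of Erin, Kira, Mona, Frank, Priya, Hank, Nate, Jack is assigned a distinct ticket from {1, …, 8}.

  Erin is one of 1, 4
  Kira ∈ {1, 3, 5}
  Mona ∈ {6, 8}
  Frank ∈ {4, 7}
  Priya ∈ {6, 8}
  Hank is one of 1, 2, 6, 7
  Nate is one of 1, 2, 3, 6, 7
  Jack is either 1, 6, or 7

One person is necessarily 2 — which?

Hank

The 8 variables together cover exactly {1, 2, 3, 4, 5, 6, 7, 8} — 8 values for 8 variables — and 5 appears only in Kira's list, so Kira = 5.
The 7 still-open variables together cover exactly {1, 2, 3, 4, 6, 7, 8} — 7 values for 7 variables — and 3 appears only in Nate's list, so Nate = 3.
The 6 still-open variables together cover exactly {1, 2, 4, 6, 7, 8} — 6 values for 6 variables — and 2 appears only in Hank's list, so Hank = 2.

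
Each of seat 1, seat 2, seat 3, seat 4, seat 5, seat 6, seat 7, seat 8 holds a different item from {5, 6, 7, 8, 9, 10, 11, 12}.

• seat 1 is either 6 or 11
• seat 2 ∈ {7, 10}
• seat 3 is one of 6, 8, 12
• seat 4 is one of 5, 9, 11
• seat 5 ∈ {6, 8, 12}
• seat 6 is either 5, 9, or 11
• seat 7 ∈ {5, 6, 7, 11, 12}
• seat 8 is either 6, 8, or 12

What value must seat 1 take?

The 8 variables draw from only 8 values {5, 6, 7, 8, 9, 10, 11, 12}, so each is used; only seat 2 can be 10, hence seat 2 = 10.
The 7 still-open variables together cover exactly {5, 6, 7, 8, 9, 11, 12} — 7 values for 7 variables — and 7 appears only in seat 7's list, so seat 7 = 7.
The 3 variables seat 3, seat 5, seat 8 are confined to {6, 8, 12}, which locks those values in; drop them from seat 1.
So seat 1 = 11.

11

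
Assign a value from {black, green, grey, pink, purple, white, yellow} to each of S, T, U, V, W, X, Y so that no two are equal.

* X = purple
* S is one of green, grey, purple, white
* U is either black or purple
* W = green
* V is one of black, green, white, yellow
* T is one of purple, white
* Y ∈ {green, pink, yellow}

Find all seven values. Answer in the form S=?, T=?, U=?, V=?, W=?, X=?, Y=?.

W has just one choice, so W = green. Strike green from S, V, Y.
X must be purple (only option left). Remove purple from S, T, U.
T has just one choice, so T = white. Strike white from S, V.
That leaves U = black. So V can't be black.
V has just one choice, so V = yellow. So Y can't be yellow.
Y's domain is down to {pink}, so Y = pink.
S has just one choice, so S = grey.

S=grey, T=white, U=black, V=yellow, W=green, X=purple, Y=pink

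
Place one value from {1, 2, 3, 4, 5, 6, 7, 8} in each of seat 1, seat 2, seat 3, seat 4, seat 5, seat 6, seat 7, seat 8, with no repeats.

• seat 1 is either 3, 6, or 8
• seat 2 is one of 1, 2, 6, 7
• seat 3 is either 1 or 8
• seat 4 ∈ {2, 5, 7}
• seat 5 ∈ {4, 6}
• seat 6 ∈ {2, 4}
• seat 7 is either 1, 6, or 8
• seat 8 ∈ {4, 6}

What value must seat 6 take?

The 8 variables together cover exactly {1, 2, 3, 4, 5, 6, 7, 8} — 8 values for 8 variables — and 3 appears only in seat 1's list, so seat 1 = 3.
The 7 still-open variables together cover exactly {1, 2, 4, 5, 6, 7, 8} — 7 values for 7 variables — and 5 appears only in seat 4's list, so seat 4 = 5.
Among the 6 still-open variables, 7 fits only seat 2 (and all 6 values in {1, 2, 4, 6, 7, 8} must be used), so seat 2 = 7.
The 5 still-open variables draw from only 5 values {1, 2, 4, 6, 8}, so each is used; only seat 6 can be 2, hence seat 6 = 2.

2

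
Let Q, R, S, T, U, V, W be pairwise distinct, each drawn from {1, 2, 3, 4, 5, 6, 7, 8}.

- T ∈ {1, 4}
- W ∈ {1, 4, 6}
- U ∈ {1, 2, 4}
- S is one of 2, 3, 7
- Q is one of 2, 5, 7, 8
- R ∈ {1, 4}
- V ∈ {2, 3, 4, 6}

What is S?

7

R and T share exactly the 2 values {1, 4}; by pigeonhole those values go to them, so strike 1, 4 from U, V, W.
U's domain is down to {2}, so U = 2. Eliminate 2 elsewhere: Q, S, V.
W's domain is down to {6}, so W = 6. Eliminate 6 elsewhere: V.
V's domain is down to {3}, so V = 3. Strike 3 from S.
So S = 7.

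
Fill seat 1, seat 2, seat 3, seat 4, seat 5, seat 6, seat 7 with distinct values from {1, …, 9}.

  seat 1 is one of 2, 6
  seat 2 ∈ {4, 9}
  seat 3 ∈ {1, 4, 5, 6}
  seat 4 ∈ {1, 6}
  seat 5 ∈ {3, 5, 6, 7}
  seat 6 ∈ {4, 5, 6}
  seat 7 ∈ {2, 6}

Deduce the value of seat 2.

9

The 2 variables seat 1 and seat 7 are confined to {2, 6}, which locks those values in; drop them from seat 3, seat 4, seat 5, seat 6.
That leaves seat 4 = 1. Remove 1 from seat 3.
The 2 variables seat 3 and seat 6 are confined to {4, 5}, which locks those values in; drop them from seat 2, seat 5.
So seat 2 = 9.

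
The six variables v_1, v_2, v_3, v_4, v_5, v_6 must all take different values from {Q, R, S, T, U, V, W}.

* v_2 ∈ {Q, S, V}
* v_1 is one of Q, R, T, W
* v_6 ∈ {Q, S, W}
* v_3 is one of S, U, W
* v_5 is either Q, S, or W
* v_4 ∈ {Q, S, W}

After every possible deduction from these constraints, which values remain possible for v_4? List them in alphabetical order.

v_4, v_5, v_6 between them cover only {Q, S, W} — a naked triple. Remove those values from v_1, v_2, v_3.
v_2 must be V (only option left).
v_3's domain is down to {U}, so v_3 = U.
No further eliminations apply; v_4 can still be any of Q, S, W.

Q, S, W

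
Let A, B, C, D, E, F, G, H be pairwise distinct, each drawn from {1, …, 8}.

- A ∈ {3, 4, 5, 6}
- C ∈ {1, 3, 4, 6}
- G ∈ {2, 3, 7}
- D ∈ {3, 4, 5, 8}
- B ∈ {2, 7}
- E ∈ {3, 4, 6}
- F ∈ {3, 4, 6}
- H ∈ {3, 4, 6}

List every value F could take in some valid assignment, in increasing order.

3, 4, 6

Among the 8 variables, 1 fits only C (and all 8 values in {1, 2, 3, 4, 5, 6, 7, 8} must be used), so C = 1.
The 7 still-open variables draw from only 7 values {2, 3, 4, 5, 6, 7, 8}, so each is used; only D can be 8, hence D = 8.
The 6 still-open variables together cover exactly {2, 3, 4, 5, 6, 7} — 6 values for 6 variables — and 5 appears only in A's list, so A = 5.
E, F, H between them cover only {3, 4, 6} — a naked triple. Remove those values from G.
No further eliminations apply; F can still be any of 3, 4, 6.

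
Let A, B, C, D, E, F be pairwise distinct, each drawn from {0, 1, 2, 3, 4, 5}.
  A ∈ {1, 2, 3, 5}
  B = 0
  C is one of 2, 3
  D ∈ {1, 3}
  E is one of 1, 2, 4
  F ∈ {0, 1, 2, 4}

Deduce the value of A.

B has just one choice, so B = 0. Remove 0 from F.
Among the 5 still-open variables, 5 fits only A (and all 5 values in {1, 2, 3, 4, 5} must be used), so A = 5.

5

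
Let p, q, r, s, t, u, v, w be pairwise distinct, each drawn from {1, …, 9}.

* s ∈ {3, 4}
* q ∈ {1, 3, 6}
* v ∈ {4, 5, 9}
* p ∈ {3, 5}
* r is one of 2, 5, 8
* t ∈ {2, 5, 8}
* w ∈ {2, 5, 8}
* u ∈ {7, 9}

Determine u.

The 3 variables r, t, w are confined to {2, 5, 8}, which locks those values in; drop them from p, v.
p has just one choice, so p = 3. Remove 3 from q, s.
That leaves s = 4. So v can't be 4.
v must be 9 (only option left). Remove 9 from u.
So u = 7.

7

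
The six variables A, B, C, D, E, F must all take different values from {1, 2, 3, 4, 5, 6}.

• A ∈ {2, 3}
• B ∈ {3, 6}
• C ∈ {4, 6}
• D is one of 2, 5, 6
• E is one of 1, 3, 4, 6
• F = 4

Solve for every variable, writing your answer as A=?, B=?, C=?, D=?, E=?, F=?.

A=2, B=3, C=6, D=5, E=1, F=4

F must be 4 (only option left). Strike 4 from C, E.
C has just one choice, so C = 6. Remove 6 from B, D, E.
B's domain is down to {3}, so B = 3. Remove 3 from A, E.
E has just one choice, so E = 1.
A must be 2 (only option left). Strike 2 from D.
D must be 5 (only option left).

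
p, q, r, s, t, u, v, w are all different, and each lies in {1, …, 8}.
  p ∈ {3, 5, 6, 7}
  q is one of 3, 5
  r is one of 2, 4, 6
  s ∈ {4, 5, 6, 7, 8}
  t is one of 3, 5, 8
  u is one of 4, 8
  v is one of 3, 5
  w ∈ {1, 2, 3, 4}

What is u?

The 8 variables together cover exactly {1, 2, 3, 4, 5, 6, 7, 8} — 8 values for 8 variables — and 1 appears only in w's list, so w = 1.
The 7 still-open variables together cover exactly {2, 3, 4, 5, 6, 7, 8} — 7 values for 7 variables — and 2 appears only in r's list, so r = 2.
q and v between them cover only {3, 5} — a naked pair. Remove those values from p, s, t.
t must be 8 (only option left). Remove 8 from s, u.
So u = 4.

4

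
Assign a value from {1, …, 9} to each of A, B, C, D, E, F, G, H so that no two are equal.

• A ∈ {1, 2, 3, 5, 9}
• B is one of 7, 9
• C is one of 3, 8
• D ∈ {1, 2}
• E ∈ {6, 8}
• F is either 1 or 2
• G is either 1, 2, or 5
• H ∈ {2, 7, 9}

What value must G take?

Among the 8 variables, 6 fits only E (and all 8 values in {1, 2, 3, 5, 6, 7, 8, 9} must be used), so E = 6.
The 7 still-open variables together cover exactly {1, 2, 3, 5, 7, 8, 9} — 7 values for 7 variables — and 8 appears only in C's list, so C = 8.
Among the 6 still-open variables, 3 fits only A (and all 6 values in {1, 2, 3, 5, 7, 9} must be used), so A = 3.
The 5 still-open variables together cover exactly {1, 2, 5, 7, 9} — 5 values for 5 variables — and 5 appears only in G's list, so G = 5.

5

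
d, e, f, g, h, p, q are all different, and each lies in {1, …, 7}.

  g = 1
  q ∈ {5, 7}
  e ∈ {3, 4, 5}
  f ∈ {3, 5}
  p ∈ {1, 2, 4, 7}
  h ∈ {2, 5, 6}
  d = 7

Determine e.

d has just one choice, so d = 7. So p, q can't be 7.
g must be 1 (only option left). Remove 1 from p.
q's domain is down to {5}, so q = 5. So e, f, h can't be 5.
That leaves f = 3. So e can't be 3.
So e = 4.

4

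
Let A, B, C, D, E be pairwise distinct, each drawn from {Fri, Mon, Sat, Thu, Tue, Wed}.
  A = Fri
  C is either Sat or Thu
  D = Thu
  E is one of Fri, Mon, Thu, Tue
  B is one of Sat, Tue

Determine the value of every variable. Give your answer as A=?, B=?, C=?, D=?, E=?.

A=Fri, B=Tue, C=Sat, D=Thu, E=Mon

A's domain is down to {Fri}, so A = Fri. Strike Fri from E.
D has just one choice, so D = Thu. So C, E can't be Thu.
C's domain is down to {Sat}, so C = Sat. Remove Sat from B.
B has just one choice, so B = Tue. Strike Tue from E.
E has just one choice, so E = Mon.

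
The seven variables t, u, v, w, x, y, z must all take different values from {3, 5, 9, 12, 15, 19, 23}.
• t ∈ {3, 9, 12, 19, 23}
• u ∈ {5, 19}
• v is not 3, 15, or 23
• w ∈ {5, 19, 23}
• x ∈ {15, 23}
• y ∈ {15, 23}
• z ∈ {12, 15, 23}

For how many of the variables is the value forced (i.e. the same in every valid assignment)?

3

The 7 variables draw from only 7 values {3, 5, 9, 12, 15, 19, 23}, so each is used; only t can be 3, hence t = 3.
The 6 still-open variables together cover exactly {5, 9, 12, 15, 19, 23} — 6 values for 6 variables — and 9 appears only in v's list, so v = 9.
The 5 still-open variables together cover exactly {5, 12, 15, 19, 23} — 5 values for 5 variables — and 12 appears only in z's list, so z = 12.
x and y between them cover only {15, 23} — a naked pair. Remove those values from w.
Determined: t=3, v=9, z=12. The other variables each still have more than one consistent value. That makes 3.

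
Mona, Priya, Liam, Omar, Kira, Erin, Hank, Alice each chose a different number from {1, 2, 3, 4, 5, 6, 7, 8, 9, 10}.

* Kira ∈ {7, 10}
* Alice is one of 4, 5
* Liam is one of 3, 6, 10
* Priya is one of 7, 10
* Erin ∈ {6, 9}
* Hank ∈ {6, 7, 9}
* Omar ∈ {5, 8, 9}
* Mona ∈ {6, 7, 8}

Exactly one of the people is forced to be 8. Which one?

Mona

The 8 variables draw from only 8 values {3, 4, 5, 6, 7, 8, 9, 10}, so each is used; only Liam can be 3, hence Liam = 3.
The 7 still-open variables draw from only 7 values {4, 5, 6, 7, 8, 9, 10}, so each is used; only Alice can be 4, hence Alice = 4.
The 6 still-open variables draw from only 6 values {5, 6, 7, 8, 9, 10}, so each is used; only Omar can be 5, hence Omar = 5.
Among the 5 still-open variables, 8 fits only Mona (and all 5 values in {6, 7, 8, 9, 10} must be used), so Mona = 8.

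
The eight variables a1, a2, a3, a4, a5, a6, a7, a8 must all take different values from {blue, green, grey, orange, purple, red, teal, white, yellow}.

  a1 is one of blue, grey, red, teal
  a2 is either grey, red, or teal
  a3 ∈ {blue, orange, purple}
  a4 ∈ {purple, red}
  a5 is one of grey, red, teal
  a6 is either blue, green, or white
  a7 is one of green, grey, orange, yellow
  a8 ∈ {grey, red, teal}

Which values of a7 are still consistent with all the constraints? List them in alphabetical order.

a2, a5, a8 share exactly the 3 values {grey, red, teal}; by pigeonhole those values go to them, so strike grey, red, teal from a1, a4, a7.
a1's domain is down to {blue}, so a1 = blue. Eliminate blue elsewhere: a3, a6.
a4 must be purple (only option left). Remove purple from a3.
a3's domain is down to {orange}, so a3 = orange. Strike orange from a7.
No further eliminations apply; a7 can still be any of green, yellow.

green, yellow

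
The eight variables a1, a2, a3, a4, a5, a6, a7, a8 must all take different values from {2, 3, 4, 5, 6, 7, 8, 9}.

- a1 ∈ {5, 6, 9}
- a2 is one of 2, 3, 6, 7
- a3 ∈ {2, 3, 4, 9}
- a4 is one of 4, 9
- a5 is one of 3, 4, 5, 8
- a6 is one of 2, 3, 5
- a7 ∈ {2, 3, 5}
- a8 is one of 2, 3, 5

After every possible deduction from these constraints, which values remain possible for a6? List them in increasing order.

2, 3, 5

Among the 8 variables, 7 fits only a2 (and all 8 values in {2, 3, 4, 5, 6, 7, 8, 9} must be used), so a2 = 7.
Among the 7 still-open variables, 6 fits only a1 (and all 7 values in {2, 3, 4, 5, 6, 8, 9} must be used), so a1 = 6.
The 6 still-open variables together cover exactly {2, 3, 4, 5, 8, 9} — 6 values for 6 variables — and 8 appears only in a5's list, so a5 = 8.
a6, a7, a8 between them cover only {2, 3, 5} — a naked triple. Remove those values from a3.
No further eliminations apply; a6 can still be any of 2, 3, 5.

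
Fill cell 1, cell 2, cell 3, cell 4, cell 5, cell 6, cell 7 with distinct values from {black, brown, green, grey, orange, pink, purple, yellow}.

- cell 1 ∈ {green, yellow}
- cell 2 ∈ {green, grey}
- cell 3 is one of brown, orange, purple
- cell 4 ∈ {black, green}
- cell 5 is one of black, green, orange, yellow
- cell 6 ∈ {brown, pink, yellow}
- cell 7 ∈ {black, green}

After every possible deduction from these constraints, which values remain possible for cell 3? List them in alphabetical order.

brown, purple

cell 4 and cell 7 share exactly the 2 values {black, green}; by pigeonhole those values go to them, so strike black, green from cell 1, cell 2, cell 5.
cell 1 must be yellow (only option left). So cell 5, cell 6 can't be yellow.
cell 2 has just one choice, so cell 2 = grey.
cell 5 must be orange (only option left). Remove orange from cell 3.
No further eliminations apply; cell 3 can still be any of brown, purple.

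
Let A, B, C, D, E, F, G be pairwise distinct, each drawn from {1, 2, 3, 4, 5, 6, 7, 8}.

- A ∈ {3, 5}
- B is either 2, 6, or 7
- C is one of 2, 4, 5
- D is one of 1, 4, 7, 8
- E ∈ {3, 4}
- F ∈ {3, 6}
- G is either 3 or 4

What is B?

7

E and G between them cover only {3, 4} — a naked pair. Remove those values from A, C, D, F.
A has just one choice, so A = 5. Remove 5 from C.
C must be 2 (only option left). So B can't be 2.
F has just one choice, so F = 6. Remove 6 from B.
So B = 7.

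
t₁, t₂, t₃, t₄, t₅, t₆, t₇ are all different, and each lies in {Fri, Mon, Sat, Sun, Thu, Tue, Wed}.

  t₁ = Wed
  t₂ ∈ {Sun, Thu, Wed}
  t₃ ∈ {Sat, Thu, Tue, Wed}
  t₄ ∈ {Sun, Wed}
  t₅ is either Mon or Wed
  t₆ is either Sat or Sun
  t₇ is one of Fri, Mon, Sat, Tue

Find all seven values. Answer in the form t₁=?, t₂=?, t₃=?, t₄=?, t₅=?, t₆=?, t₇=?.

t₁=Wed, t₂=Thu, t₃=Tue, t₄=Sun, t₅=Mon, t₆=Sat, t₇=Fri

t₁ must be Wed (only option left). Remove Wed from t₂, t₃, t₄, t₅.
t₄ has just one choice, so t₄ = Sun. Strike Sun from t₂, t₆.
t₅ has just one choice, so t₅ = Mon. Eliminate Mon elsewhere: t₇.
That leaves t₆ = Sat. Eliminate Sat elsewhere: t₃, t₇.
t₂'s domain is down to {Thu}, so t₂ = Thu. Eliminate Thu elsewhere: t₃.
t₃'s domain is down to {Tue}, so t₃ = Tue. Remove Tue from t₇.
t₇'s domain is down to {Fri}, so t₇ = Fri.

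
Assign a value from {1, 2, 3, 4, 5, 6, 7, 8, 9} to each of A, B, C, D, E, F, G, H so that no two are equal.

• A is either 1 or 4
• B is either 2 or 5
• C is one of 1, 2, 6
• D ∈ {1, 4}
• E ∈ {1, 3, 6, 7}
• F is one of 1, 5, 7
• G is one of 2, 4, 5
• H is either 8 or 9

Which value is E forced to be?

3

A and D between them cover only {1, 4} — a naked pair. Remove those values from C, E, F, G.
B and G share exactly the 2 values {2, 5}; by pigeonhole those values go to them, so strike 2, 5 from C, F.
C must be 6 (only option left). Strike 6 from E.
That leaves F = 7. Eliminate 7 elsewhere: E.
So E = 3.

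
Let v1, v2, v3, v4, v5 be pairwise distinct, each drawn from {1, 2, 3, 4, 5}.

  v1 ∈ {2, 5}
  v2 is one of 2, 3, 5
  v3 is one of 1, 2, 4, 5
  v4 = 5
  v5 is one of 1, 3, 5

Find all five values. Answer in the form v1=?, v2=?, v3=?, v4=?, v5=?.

v4 has just one choice, so v4 = 5. So v1, v2, v3, v5 can't be 5.
v1 has just one choice, so v1 = 2. Eliminate 2 elsewhere: v2, v3.
v2 has just one choice, so v2 = 3. So v5 can't be 3.
v5 must be 1 (only option left). So v3 can't be 1.
v3 has just one choice, so v3 = 4.

v1=2, v2=3, v3=4, v4=5, v5=1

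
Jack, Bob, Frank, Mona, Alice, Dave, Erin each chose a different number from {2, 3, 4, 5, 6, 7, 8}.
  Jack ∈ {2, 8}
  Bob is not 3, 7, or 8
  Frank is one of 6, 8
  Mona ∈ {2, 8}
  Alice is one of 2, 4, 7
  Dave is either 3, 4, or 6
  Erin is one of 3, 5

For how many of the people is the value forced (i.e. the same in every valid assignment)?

The 7 variables draw from only 7 values {2, 3, 4, 5, 6, 7, 8}, so each is used; only Alice can be 7, hence Alice = 7.
The 2 variables Jack and Mona are confined to {2, 8}, which locks those values in; drop them from Bob, Frank.
Frank's domain is down to {6}, so Frank = 6. So Bob, Dave can't be 6.
Determined: Frank=6, Alice=7. The other people each still have more than one consistent value. That makes 2.

2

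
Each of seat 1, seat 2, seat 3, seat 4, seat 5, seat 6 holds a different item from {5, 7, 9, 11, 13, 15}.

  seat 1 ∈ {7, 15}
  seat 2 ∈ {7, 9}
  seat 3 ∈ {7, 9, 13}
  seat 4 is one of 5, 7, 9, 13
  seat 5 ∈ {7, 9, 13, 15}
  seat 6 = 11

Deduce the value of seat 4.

seat 6 has just one choice, so seat 6 = 11.
The 5 still-open variables draw from only 5 values {5, 7, 9, 13, 15}, so each is used; only seat 4 can be 5, hence seat 4 = 5.

5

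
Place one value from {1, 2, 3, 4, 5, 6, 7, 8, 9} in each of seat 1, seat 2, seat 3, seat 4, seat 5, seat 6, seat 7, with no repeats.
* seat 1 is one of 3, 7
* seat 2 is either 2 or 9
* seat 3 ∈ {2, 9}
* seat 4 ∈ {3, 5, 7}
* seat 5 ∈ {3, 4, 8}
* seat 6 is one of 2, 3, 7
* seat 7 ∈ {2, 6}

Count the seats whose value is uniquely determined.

2

seat 2 and seat 3 between them cover only {2, 9} — a naked pair. Remove those values from seat 6, seat 7.
That leaves seat 7 = 6.
seat 1 and seat 6 between them cover only {3, 7} — a naked pair. Remove those values from seat 4, seat 5.
seat 4 must be 5 (only option left).
Determined: seat 4=5, seat 7=6. The other seats each still have more than one consistent value. That makes 2.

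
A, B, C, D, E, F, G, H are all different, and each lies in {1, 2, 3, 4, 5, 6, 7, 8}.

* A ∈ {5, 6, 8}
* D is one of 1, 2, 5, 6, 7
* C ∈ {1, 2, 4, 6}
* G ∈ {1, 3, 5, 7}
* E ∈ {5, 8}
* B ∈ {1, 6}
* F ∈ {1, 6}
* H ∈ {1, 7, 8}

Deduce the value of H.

Among the 8 variables, 3 fits only G (and all 8 values in {1, 2, 3, 4, 5, 6, 7, 8} must be used), so G = 3.
Among the 7 still-open variables, 4 fits only C (and all 7 values in {1, 2, 4, 5, 6, 7, 8} must be used), so C = 4.
The 6 still-open variables draw from only 6 values {1, 2, 5, 6, 7, 8}, so each is used; only D can be 2, hence D = 2.
The 5 still-open variables together cover exactly {1, 5, 6, 7, 8} — 5 values for 5 variables — and 7 appears only in H's list, so H = 7.

7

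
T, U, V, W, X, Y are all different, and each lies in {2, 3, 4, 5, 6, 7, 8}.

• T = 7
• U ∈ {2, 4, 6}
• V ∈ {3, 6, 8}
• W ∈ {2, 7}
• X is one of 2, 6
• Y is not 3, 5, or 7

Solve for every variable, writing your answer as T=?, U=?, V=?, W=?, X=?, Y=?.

T=7, U=4, V=3, W=2, X=6, Y=8

T's domain is down to {7}, so T = 7. Strike 7 from W.
That leaves W = 2. Remove 2 from U, X, Y.
X must be 6 (only option left). Strike 6 from U, V, Y.
U's domain is down to {4}, so U = 4. Eliminate 4 elsewhere: Y.
Y must be 8 (only option left). Eliminate 8 elsewhere: V.
V's domain is down to {3}, so V = 3.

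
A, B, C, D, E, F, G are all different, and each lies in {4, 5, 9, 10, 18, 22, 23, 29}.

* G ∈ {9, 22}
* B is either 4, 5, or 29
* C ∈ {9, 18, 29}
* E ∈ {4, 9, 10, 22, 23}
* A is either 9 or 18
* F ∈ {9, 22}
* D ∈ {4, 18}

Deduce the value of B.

F and G share exactly the 2 values {9, 22}; by pigeonhole those values go to them, so strike 9, 22 from A, C, E.
That leaves A = 18. Remove 18 from C, D.
That leaves C = 29. So B can't be 29.
D's domain is down to {4}, so D = 4. Eliminate 4 elsewhere: B, E.
So B = 5.

5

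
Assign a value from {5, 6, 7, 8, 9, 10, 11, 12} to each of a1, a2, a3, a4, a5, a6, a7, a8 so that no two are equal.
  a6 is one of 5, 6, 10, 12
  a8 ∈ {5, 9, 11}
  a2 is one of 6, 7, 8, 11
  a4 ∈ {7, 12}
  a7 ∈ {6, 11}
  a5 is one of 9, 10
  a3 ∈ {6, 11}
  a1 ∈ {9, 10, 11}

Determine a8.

5

The 8 variables draw from only 8 values {5, 6, 7, 8, 9, 10, 11, 12}, so each is used; only a2 can be 8, hence a2 = 8.
The 7 still-open variables together cover exactly {5, 6, 7, 9, 10, 11, 12} — 7 values for 7 variables — and 7 appears only in a4's list, so a4 = 7.
The 6 still-open variables draw from only 6 values {5, 6, 9, 10, 11, 12}, so each is used; only a6 can be 12, hence a6 = 12.
The 5 still-open variables together cover exactly {5, 6, 9, 10, 11} — 5 values for 5 variables — and 5 appears only in a8's list, so a8 = 5.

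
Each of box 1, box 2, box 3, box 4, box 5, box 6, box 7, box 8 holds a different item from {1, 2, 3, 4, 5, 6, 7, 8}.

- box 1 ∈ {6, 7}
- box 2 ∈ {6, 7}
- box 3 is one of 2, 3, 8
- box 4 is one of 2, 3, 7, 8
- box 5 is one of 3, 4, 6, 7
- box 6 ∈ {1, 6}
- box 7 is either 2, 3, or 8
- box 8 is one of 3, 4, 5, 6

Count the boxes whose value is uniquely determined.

The 8 variables draw from only 8 values {1, 2, 3, 4, 5, 6, 7, 8}, so each is used; only box 6 can be 1, hence box 6 = 1.
The 7 still-open variables draw from only 7 values {2, 3, 4, 5, 6, 7, 8}, so each is used; only box 8 can be 5, hence box 8 = 5.
The 6 still-open variables draw from only 6 values {2, 3, 4, 6, 7, 8}, so each is used; only box 5 can be 4, hence box 5 = 4.
box 1 and box 2 between them cover only {6, 7} — a naked pair. Remove those values from box 4.
Determined: box 5=4, box 6=1, box 8=5. The other boxes each still have more than one consistent value. That makes 3.

3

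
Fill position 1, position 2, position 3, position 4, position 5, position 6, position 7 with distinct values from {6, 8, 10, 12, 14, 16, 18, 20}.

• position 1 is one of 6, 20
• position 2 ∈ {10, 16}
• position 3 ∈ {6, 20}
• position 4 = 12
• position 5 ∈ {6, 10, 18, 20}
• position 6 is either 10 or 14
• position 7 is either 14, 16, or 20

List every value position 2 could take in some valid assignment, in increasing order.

position 4 has just one choice, so position 4 = 12.
Among the 6 still-open variables, 18 fits only position 5 (and all 6 values in {6, 10, 14, 16, 18, 20} must be used), so position 5 = 18.
position 1 and position 3 between them cover only {6, 20} — a naked pair. Remove those values from position 7.
No further eliminations apply; position 2 can still be any of 10, 16.

10, 16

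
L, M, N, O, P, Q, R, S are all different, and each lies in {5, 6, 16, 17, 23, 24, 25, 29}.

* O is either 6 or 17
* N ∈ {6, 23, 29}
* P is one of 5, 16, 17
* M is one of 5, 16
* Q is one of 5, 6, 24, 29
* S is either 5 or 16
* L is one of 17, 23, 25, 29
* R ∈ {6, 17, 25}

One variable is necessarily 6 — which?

O

The 8 variables draw from only 8 values {5, 6, 16, 17, 23, 24, 25, 29}, so each is used; only Q can be 24, hence Q = 24.
The 2 variables M and S are confined to {5, 16}, which locks those values in; drop them from P.
P's domain is down to {17}, so P = 17. Remove 17 from L, O, R.
So 6 goes to O.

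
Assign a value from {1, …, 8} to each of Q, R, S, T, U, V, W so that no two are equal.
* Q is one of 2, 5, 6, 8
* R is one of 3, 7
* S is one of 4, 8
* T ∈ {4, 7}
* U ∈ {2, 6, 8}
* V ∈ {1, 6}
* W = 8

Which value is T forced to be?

W must be 8 (only option left). Remove 8 from Q, S, U.
S must be 4 (only option left). So T can't be 4.
So T = 7.

7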